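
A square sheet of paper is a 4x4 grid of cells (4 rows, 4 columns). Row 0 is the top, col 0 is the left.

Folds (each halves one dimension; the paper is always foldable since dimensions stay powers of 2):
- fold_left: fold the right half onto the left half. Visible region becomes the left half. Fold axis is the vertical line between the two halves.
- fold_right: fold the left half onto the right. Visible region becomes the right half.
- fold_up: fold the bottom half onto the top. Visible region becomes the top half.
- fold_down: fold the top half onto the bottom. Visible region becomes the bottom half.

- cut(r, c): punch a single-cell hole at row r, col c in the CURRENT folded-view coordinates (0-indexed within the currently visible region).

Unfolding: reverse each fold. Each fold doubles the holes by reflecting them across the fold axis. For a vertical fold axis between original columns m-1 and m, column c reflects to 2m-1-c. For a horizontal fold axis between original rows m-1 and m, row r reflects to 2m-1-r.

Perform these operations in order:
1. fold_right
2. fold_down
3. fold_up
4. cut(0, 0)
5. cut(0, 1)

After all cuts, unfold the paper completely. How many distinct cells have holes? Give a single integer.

Op 1 fold_right: fold axis v@2; visible region now rows[0,4) x cols[2,4) = 4x2
Op 2 fold_down: fold axis h@2; visible region now rows[2,4) x cols[2,4) = 2x2
Op 3 fold_up: fold axis h@3; visible region now rows[2,3) x cols[2,4) = 1x2
Op 4 cut(0, 0): punch at orig (2,2); cuts so far [(2, 2)]; region rows[2,3) x cols[2,4) = 1x2
Op 5 cut(0, 1): punch at orig (2,3); cuts so far [(2, 2), (2, 3)]; region rows[2,3) x cols[2,4) = 1x2
Unfold 1 (reflect across h@3): 4 holes -> [(2, 2), (2, 3), (3, 2), (3, 3)]
Unfold 2 (reflect across h@2): 8 holes -> [(0, 2), (0, 3), (1, 2), (1, 3), (2, 2), (2, 3), (3, 2), (3, 3)]
Unfold 3 (reflect across v@2): 16 holes -> [(0, 0), (0, 1), (0, 2), (0, 3), (1, 0), (1, 1), (1, 2), (1, 3), (2, 0), (2, 1), (2, 2), (2, 3), (3, 0), (3, 1), (3, 2), (3, 3)]

Answer: 16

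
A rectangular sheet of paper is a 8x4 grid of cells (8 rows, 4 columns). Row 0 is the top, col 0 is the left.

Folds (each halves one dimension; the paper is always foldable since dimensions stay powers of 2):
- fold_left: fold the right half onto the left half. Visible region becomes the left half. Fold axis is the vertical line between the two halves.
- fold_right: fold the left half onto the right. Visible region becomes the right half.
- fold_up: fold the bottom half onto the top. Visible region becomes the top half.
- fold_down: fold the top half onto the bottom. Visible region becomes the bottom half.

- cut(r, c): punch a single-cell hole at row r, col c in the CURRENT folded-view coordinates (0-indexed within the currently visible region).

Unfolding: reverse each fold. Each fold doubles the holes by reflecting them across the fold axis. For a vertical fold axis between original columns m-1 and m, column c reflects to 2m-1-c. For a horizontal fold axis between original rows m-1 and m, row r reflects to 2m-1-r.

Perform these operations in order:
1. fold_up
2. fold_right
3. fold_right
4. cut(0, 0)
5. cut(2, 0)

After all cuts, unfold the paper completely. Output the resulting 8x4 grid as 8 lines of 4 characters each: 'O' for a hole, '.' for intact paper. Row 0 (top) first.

Answer: OOOO
....
OOOO
....
....
OOOO
....
OOOO

Derivation:
Op 1 fold_up: fold axis h@4; visible region now rows[0,4) x cols[0,4) = 4x4
Op 2 fold_right: fold axis v@2; visible region now rows[0,4) x cols[2,4) = 4x2
Op 3 fold_right: fold axis v@3; visible region now rows[0,4) x cols[3,4) = 4x1
Op 4 cut(0, 0): punch at orig (0,3); cuts so far [(0, 3)]; region rows[0,4) x cols[3,4) = 4x1
Op 5 cut(2, 0): punch at orig (2,3); cuts so far [(0, 3), (2, 3)]; region rows[0,4) x cols[3,4) = 4x1
Unfold 1 (reflect across v@3): 4 holes -> [(0, 2), (0, 3), (2, 2), (2, 3)]
Unfold 2 (reflect across v@2): 8 holes -> [(0, 0), (0, 1), (0, 2), (0, 3), (2, 0), (2, 1), (2, 2), (2, 3)]
Unfold 3 (reflect across h@4): 16 holes -> [(0, 0), (0, 1), (0, 2), (0, 3), (2, 0), (2, 1), (2, 2), (2, 3), (5, 0), (5, 1), (5, 2), (5, 3), (7, 0), (7, 1), (7, 2), (7, 3)]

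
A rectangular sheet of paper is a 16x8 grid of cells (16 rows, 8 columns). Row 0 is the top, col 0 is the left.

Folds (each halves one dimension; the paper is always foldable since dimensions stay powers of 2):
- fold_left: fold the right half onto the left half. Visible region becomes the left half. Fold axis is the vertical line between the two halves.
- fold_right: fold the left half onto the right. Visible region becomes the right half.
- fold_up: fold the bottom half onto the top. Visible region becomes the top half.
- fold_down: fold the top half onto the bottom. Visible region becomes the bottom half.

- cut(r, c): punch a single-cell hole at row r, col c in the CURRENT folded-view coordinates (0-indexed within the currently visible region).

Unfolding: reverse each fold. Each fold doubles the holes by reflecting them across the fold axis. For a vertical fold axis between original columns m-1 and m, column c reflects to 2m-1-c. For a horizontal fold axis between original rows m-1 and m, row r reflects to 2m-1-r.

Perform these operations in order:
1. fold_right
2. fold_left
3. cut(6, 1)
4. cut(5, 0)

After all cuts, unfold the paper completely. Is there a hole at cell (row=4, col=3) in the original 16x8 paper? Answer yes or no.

Op 1 fold_right: fold axis v@4; visible region now rows[0,16) x cols[4,8) = 16x4
Op 2 fold_left: fold axis v@6; visible region now rows[0,16) x cols[4,6) = 16x2
Op 3 cut(6, 1): punch at orig (6,5); cuts so far [(6, 5)]; region rows[0,16) x cols[4,6) = 16x2
Op 4 cut(5, 0): punch at orig (5,4); cuts so far [(5, 4), (6, 5)]; region rows[0,16) x cols[4,6) = 16x2
Unfold 1 (reflect across v@6): 4 holes -> [(5, 4), (5, 7), (6, 5), (6, 6)]
Unfold 2 (reflect across v@4): 8 holes -> [(5, 0), (5, 3), (5, 4), (5, 7), (6, 1), (6, 2), (6, 5), (6, 6)]
Holes: [(5, 0), (5, 3), (5, 4), (5, 7), (6, 1), (6, 2), (6, 5), (6, 6)]

Answer: no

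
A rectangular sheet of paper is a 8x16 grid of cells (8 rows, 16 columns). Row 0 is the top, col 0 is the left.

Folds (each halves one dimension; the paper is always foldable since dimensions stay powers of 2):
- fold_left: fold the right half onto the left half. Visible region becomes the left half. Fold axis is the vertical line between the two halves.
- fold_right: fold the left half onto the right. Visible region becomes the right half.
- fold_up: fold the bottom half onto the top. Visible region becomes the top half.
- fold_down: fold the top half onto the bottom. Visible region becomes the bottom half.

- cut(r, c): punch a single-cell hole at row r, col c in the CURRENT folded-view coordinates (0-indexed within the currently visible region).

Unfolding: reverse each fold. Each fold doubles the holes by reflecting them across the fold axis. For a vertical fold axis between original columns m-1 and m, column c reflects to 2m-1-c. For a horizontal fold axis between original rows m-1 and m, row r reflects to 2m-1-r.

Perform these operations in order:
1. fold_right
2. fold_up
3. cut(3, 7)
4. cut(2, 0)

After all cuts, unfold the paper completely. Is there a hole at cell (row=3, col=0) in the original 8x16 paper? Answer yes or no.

Answer: yes

Derivation:
Op 1 fold_right: fold axis v@8; visible region now rows[0,8) x cols[8,16) = 8x8
Op 2 fold_up: fold axis h@4; visible region now rows[0,4) x cols[8,16) = 4x8
Op 3 cut(3, 7): punch at orig (3,15); cuts so far [(3, 15)]; region rows[0,4) x cols[8,16) = 4x8
Op 4 cut(2, 0): punch at orig (2,8); cuts so far [(2, 8), (3, 15)]; region rows[0,4) x cols[8,16) = 4x8
Unfold 1 (reflect across h@4): 4 holes -> [(2, 8), (3, 15), (4, 15), (5, 8)]
Unfold 2 (reflect across v@8): 8 holes -> [(2, 7), (2, 8), (3, 0), (3, 15), (4, 0), (4, 15), (5, 7), (5, 8)]
Holes: [(2, 7), (2, 8), (3, 0), (3, 15), (4, 0), (4, 15), (5, 7), (5, 8)]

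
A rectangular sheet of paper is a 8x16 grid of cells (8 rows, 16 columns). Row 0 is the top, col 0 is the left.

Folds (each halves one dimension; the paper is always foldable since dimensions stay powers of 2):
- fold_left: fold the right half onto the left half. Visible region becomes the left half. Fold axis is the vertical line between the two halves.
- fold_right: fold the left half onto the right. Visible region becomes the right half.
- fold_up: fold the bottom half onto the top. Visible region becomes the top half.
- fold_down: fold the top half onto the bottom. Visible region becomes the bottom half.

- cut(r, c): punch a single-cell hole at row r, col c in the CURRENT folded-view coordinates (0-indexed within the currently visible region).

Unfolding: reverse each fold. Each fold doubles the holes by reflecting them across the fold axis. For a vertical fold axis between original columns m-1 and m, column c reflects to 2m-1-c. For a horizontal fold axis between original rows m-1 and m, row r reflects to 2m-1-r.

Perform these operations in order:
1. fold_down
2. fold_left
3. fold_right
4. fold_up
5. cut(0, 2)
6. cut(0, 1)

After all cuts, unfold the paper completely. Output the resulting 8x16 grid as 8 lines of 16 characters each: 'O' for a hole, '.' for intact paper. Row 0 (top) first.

Op 1 fold_down: fold axis h@4; visible region now rows[4,8) x cols[0,16) = 4x16
Op 2 fold_left: fold axis v@8; visible region now rows[4,8) x cols[0,8) = 4x8
Op 3 fold_right: fold axis v@4; visible region now rows[4,8) x cols[4,8) = 4x4
Op 4 fold_up: fold axis h@6; visible region now rows[4,6) x cols[4,8) = 2x4
Op 5 cut(0, 2): punch at orig (4,6); cuts so far [(4, 6)]; region rows[4,6) x cols[4,8) = 2x4
Op 6 cut(0, 1): punch at orig (4,5); cuts so far [(4, 5), (4, 6)]; region rows[4,6) x cols[4,8) = 2x4
Unfold 1 (reflect across h@6): 4 holes -> [(4, 5), (4, 6), (7, 5), (7, 6)]
Unfold 2 (reflect across v@4): 8 holes -> [(4, 1), (4, 2), (4, 5), (4, 6), (7, 1), (7, 2), (7, 5), (7, 6)]
Unfold 3 (reflect across v@8): 16 holes -> [(4, 1), (4, 2), (4, 5), (4, 6), (4, 9), (4, 10), (4, 13), (4, 14), (7, 1), (7, 2), (7, 5), (7, 6), (7, 9), (7, 10), (7, 13), (7, 14)]
Unfold 4 (reflect across h@4): 32 holes -> [(0, 1), (0, 2), (0, 5), (0, 6), (0, 9), (0, 10), (0, 13), (0, 14), (3, 1), (3, 2), (3, 5), (3, 6), (3, 9), (3, 10), (3, 13), (3, 14), (4, 1), (4, 2), (4, 5), (4, 6), (4, 9), (4, 10), (4, 13), (4, 14), (7, 1), (7, 2), (7, 5), (7, 6), (7, 9), (7, 10), (7, 13), (7, 14)]

Answer: .OO..OO..OO..OO.
................
................
.OO..OO..OO..OO.
.OO..OO..OO..OO.
................
................
.OO..OO..OO..OO.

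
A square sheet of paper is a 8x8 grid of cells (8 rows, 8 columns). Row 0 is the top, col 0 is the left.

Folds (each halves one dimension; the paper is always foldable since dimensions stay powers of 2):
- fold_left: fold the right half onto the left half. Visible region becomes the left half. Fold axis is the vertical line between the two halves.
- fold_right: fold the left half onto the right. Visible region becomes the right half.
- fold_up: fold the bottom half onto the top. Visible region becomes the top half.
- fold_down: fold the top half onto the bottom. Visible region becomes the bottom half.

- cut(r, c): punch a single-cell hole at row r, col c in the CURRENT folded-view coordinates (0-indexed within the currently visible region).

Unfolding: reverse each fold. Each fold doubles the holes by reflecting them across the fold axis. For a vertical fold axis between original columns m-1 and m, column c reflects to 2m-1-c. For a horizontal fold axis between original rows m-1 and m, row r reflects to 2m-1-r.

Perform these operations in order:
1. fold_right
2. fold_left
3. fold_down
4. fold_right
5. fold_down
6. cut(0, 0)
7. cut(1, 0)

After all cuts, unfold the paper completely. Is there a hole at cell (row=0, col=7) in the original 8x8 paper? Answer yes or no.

Op 1 fold_right: fold axis v@4; visible region now rows[0,8) x cols[4,8) = 8x4
Op 2 fold_left: fold axis v@6; visible region now rows[0,8) x cols[4,6) = 8x2
Op 3 fold_down: fold axis h@4; visible region now rows[4,8) x cols[4,6) = 4x2
Op 4 fold_right: fold axis v@5; visible region now rows[4,8) x cols[5,6) = 4x1
Op 5 fold_down: fold axis h@6; visible region now rows[6,8) x cols[5,6) = 2x1
Op 6 cut(0, 0): punch at orig (6,5); cuts so far [(6, 5)]; region rows[6,8) x cols[5,6) = 2x1
Op 7 cut(1, 0): punch at orig (7,5); cuts so far [(6, 5), (7, 5)]; region rows[6,8) x cols[5,6) = 2x1
Unfold 1 (reflect across h@6): 4 holes -> [(4, 5), (5, 5), (6, 5), (7, 5)]
Unfold 2 (reflect across v@5): 8 holes -> [(4, 4), (4, 5), (5, 4), (5, 5), (6, 4), (6, 5), (7, 4), (7, 5)]
Unfold 3 (reflect across h@4): 16 holes -> [(0, 4), (0, 5), (1, 4), (1, 5), (2, 4), (2, 5), (3, 4), (3, 5), (4, 4), (4, 5), (5, 4), (5, 5), (6, 4), (6, 5), (7, 4), (7, 5)]
Unfold 4 (reflect across v@6): 32 holes -> [(0, 4), (0, 5), (0, 6), (0, 7), (1, 4), (1, 5), (1, 6), (1, 7), (2, 4), (2, 5), (2, 6), (2, 7), (3, 4), (3, 5), (3, 6), (3, 7), (4, 4), (4, 5), (4, 6), (4, 7), (5, 4), (5, 5), (5, 6), (5, 7), (6, 4), (6, 5), (6, 6), (6, 7), (7, 4), (7, 5), (7, 6), (7, 7)]
Unfold 5 (reflect across v@4): 64 holes -> [(0, 0), (0, 1), (0, 2), (0, 3), (0, 4), (0, 5), (0, 6), (0, 7), (1, 0), (1, 1), (1, 2), (1, 3), (1, 4), (1, 5), (1, 6), (1, 7), (2, 0), (2, 1), (2, 2), (2, 3), (2, 4), (2, 5), (2, 6), (2, 7), (3, 0), (3, 1), (3, 2), (3, 3), (3, 4), (3, 5), (3, 6), (3, 7), (4, 0), (4, 1), (4, 2), (4, 3), (4, 4), (4, 5), (4, 6), (4, 7), (5, 0), (5, 1), (5, 2), (5, 3), (5, 4), (5, 5), (5, 6), (5, 7), (6, 0), (6, 1), (6, 2), (6, 3), (6, 4), (6, 5), (6, 6), (6, 7), (7, 0), (7, 1), (7, 2), (7, 3), (7, 4), (7, 5), (7, 6), (7, 7)]
Holes: [(0, 0), (0, 1), (0, 2), (0, 3), (0, 4), (0, 5), (0, 6), (0, 7), (1, 0), (1, 1), (1, 2), (1, 3), (1, 4), (1, 5), (1, 6), (1, 7), (2, 0), (2, 1), (2, 2), (2, 3), (2, 4), (2, 5), (2, 6), (2, 7), (3, 0), (3, 1), (3, 2), (3, 3), (3, 4), (3, 5), (3, 6), (3, 7), (4, 0), (4, 1), (4, 2), (4, 3), (4, 4), (4, 5), (4, 6), (4, 7), (5, 0), (5, 1), (5, 2), (5, 3), (5, 4), (5, 5), (5, 6), (5, 7), (6, 0), (6, 1), (6, 2), (6, 3), (6, 4), (6, 5), (6, 6), (6, 7), (7, 0), (7, 1), (7, 2), (7, 3), (7, 4), (7, 5), (7, 6), (7, 7)]

Answer: yes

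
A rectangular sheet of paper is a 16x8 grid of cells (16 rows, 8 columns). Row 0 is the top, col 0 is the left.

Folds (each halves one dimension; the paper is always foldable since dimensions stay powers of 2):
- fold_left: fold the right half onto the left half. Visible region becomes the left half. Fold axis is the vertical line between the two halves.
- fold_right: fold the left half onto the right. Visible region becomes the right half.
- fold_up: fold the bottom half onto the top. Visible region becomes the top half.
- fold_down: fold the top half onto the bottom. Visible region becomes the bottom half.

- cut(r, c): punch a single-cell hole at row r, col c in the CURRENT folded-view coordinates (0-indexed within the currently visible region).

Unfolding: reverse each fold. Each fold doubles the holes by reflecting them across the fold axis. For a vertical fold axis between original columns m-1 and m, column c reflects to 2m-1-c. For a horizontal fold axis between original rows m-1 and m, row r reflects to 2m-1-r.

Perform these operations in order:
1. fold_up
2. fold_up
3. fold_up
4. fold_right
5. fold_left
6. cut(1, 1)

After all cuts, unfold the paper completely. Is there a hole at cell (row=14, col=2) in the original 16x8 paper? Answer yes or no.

Answer: yes

Derivation:
Op 1 fold_up: fold axis h@8; visible region now rows[0,8) x cols[0,8) = 8x8
Op 2 fold_up: fold axis h@4; visible region now rows[0,4) x cols[0,8) = 4x8
Op 3 fold_up: fold axis h@2; visible region now rows[0,2) x cols[0,8) = 2x8
Op 4 fold_right: fold axis v@4; visible region now rows[0,2) x cols[4,8) = 2x4
Op 5 fold_left: fold axis v@6; visible region now rows[0,2) x cols[4,6) = 2x2
Op 6 cut(1, 1): punch at orig (1,5); cuts so far [(1, 5)]; region rows[0,2) x cols[4,6) = 2x2
Unfold 1 (reflect across v@6): 2 holes -> [(1, 5), (1, 6)]
Unfold 2 (reflect across v@4): 4 holes -> [(1, 1), (1, 2), (1, 5), (1, 6)]
Unfold 3 (reflect across h@2): 8 holes -> [(1, 1), (1, 2), (1, 5), (1, 6), (2, 1), (2, 2), (2, 5), (2, 6)]
Unfold 4 (reflect across h@4): 16 holes -> [(1, 1), (1, 2), (1, 5), (1, 6), (2, 1), (2, 2), (2, 5), (2, 6), (5, 1), (5, 2), (5, 5), (5, 6), (6, 1), (6, 2), (6, 5), (6, 6)]
Unfold 5 (reflect across h@8): 32 holes -> [(1, 1), (1, 2), (1, 5), (1, 6), (2, 1), (2, 2), (2, 5), (2, 6), (5, 1), (5, 2), (5, 5), (5, 6), (6, 1), (6, 2), (6, 5), (6, 6), (9, 1), (9, 2), (9, 5), (9, 6), (10, 1), (10, 2), (10, 5), (10, 6), (13, 1), (13, 2), (13, 5), (13, 6), (14, 1), (14, 2), (14, 5), (14, 6)]
Holes: [(1, 1), (1, 2), (1, 5), (1, 6), (2, 1), (2, 2), (2, 5), (2, 6), (5, 1), (5, 2), (5, 5), (5, 6), (6, 1), (6, 2), (6, 5), (6, 6), (9, 1), (9, 2), (9, 5), (9, 6), (10, 1), (10, 2), (10, 5), (10, 6), (13, 1), (13, 2), (13, 5), (13, 6), (14, 1), (14, 2), (14, 5), (14, 6)]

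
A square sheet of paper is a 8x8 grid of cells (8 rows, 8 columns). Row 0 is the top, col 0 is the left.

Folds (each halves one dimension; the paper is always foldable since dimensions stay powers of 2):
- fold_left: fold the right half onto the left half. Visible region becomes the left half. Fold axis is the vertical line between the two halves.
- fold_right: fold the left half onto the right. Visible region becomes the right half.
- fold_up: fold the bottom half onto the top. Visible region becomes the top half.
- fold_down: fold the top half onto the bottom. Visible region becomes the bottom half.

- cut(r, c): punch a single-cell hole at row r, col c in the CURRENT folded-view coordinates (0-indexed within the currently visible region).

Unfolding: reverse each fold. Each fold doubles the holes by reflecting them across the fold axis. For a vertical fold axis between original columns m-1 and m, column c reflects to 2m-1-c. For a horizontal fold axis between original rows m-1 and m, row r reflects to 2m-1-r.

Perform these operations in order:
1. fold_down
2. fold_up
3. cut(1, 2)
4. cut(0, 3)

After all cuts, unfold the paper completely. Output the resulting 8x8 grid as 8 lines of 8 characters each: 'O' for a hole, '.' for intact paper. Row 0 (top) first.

Op 1 fold_down: fold axis h@4; visible region now rows[4,8) x cols[0,8) = 4x8
Op 2 fold_up: fold axis h@6; visible region now rows[4,6) x cols[0,8) = 2x8
Op 3 cut(1, 2): punch at orig (5,2); cuts so far [(5, 2)]; region rows[4,6) x cols[0,8) = 2x8
Op 4 cut(0, 3): punch at orig (4,3); cuts so far [(4, 3), (5, 2)]; region rows[4,6) x cols[0,8) = 2x8
Unfold 1 (reflect across h@6): 4 holes -> [(4, 3), (5, 2), (6, 2), (7, 3)]
Unfold 2 (reflect across h@4): 8 holes -> [(0, 3), (1, 2), (2, 2), (3, 3), (4, 3), (5, 2), (6, 2), (7, 3)]

Answer: ...O....
..O.....
..O.....
...O....
...O....
..O.....
..O.....
...O....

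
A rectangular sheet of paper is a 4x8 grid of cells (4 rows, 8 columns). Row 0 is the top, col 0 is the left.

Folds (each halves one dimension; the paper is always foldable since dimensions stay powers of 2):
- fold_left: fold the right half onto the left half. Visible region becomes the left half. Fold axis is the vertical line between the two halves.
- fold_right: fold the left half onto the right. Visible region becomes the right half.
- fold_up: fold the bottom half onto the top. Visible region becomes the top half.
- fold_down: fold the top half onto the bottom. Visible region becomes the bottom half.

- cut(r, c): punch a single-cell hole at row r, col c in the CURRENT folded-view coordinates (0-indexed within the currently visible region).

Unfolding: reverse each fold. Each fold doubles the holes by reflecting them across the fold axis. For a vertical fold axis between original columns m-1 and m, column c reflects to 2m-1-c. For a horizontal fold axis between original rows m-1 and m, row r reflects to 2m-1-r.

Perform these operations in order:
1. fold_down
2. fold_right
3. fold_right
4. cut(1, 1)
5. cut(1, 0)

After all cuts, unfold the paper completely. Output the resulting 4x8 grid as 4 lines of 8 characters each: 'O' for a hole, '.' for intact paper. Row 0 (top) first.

Op 1 fold_down: fold axis h@2; visible region now rows[2,4) x cols[0,8) = 2x8
Op 2 fold_right: fold axis v@4; visible region now rows[2,4) x cols[4,8) = 2x4
Op 3 fold_right: fold axis v@6; visible region now rows[2,4) x cols[6,8) = 2x2
Op 4 cut(1, 1): punch at orig (3,7); cuts so far [(3, 7)]; region rows[2,4) x cols[6,8) = 2x2
Op 5 cut(1, 0): punch at orig (3,6); cuts so far [(3, 6), (3, 7)]; region rows[2,4) x cols[6,8) = 2x2
Unfold 1 (reflect across v@6): 4 holes -> [(3, 4), (3, 5), (3, 6), (3, 7)]
Unfold 2 (reflect across v@4): 8 holes -> [(3, 0), (3, 1), (3, 2), (3, 3), (3, 4), (3, 5), (3, 6), (3, 7)]
Unfold 3 (reflect across h@2): 16 holes -> [(0, 0), (0, 1), (0, 2), (0, 3), (0, 4), (0, 5), (0, 6), (0, 7), (3, 0), (3, 1), (3, 2), (3, 3), (3, 4), (3, 5), (3, 6), (3, 7)]

Answer: OOOOOOOO
........
........
OOOOOOOO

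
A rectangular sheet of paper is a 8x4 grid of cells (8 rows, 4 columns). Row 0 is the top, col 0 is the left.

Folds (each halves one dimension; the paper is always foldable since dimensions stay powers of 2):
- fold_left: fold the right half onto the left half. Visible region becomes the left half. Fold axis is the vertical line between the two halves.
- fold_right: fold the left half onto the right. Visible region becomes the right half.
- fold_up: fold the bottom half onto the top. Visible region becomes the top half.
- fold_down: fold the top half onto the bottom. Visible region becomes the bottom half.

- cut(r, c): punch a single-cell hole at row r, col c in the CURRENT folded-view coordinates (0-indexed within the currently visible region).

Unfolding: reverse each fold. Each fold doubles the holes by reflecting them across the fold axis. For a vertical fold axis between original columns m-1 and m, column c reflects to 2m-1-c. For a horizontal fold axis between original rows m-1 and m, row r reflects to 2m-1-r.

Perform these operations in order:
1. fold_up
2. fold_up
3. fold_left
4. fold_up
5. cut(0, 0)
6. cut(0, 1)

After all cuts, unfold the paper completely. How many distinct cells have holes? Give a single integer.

Answer: 32

Derivation:
Op 1 fold_up: fold axis h@4; visible region now rows[0,4) x cols[0,4) = 4x4
Op 2 fold_up: fold axis h@2; visible region now rows[0,2) x cols[0,4) = 2x4
Op 3 fold_left: fold axis v@2; visible region now rows[0,2) x cols[0,2) = 2x2
Op 4 fold_up: fold axis h@1; visible region now rows[0,1) x cols[0,2) = 1x2
Op 5 cut(0, 0): punch at orig (0,0); cuts so far [(0, 0)]; region rows[0,1) x cols[0,2) = 1x2
Op 6 cut(0, 1): punch at orig (0,1); cuts so far [(0, 0), (0, 1)]; region rows[0,1) x cols[0,2) = 1x2
Unfold 1 (reflect across h@1): 4 holes -> [(0, 0), (0, 1), (1, 0), (1, 1)]
Unfold 2 (reflect across v@2): 8 holes -> [(0, 0), (0, 1), (0, 2), (0, 3), (1, 0), (1, 1), (1, 2), (1, 3)]
Unfold 3 (reflect across h@2): 16 holes -> [(0, 0), (0, 1), (0, 2), (0, 3), (1, 0), (1, 1), (1, 2), (1, 3), (2, 0), (2, 1), (2, 2), (2, 3), (3, 0), (3, 1), (3, 2), (3, 3)]
Unfold 4 (reflect across h@4): 32 holes -> [(0, 0), (0, 1), (0, 2), (0, 3), (1, 0), (1, 1), (1, 2), (1, 3), (2, 0), (2, 1), (2, 2), (2, 3), (3, 0), (3, 1), (3, 2), (3, 3), (4, 0), (4, 1), (4, 2), (4, 3), (5, 0), (5, 1), (5, 2), (5, 3), (6, 0), (6, 1), (6, 2), (6, 3), (7, 0), (7, 1), (7, 2), (7, 3)]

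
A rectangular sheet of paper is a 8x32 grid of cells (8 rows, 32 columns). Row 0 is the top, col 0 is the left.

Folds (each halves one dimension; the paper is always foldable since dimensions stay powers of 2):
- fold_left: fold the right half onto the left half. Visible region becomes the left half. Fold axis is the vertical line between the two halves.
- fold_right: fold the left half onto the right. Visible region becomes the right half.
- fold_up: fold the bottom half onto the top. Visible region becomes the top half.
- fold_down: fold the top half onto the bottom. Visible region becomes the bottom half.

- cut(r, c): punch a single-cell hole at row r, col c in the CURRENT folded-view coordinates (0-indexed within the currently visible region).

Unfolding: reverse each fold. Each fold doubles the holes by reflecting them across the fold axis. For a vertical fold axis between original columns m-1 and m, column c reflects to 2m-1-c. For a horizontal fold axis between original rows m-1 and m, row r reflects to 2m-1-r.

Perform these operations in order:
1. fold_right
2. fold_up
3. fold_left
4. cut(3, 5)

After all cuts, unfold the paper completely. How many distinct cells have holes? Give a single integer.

Answer: 8

Derivation:
Op 1 fold_right: fold axis v@16; visible region now rows[0,8) x cols[16,32) = 8x16
Op 2 fold_up: fold axis h@4; visible region now rows[0,4) x cols[16,32) = 4x16
Op 3 fold_left: fold axis v@24; visible region now rows[0,4) x cols[16,24) = 4x8
Op 4 cut(3, 5): punch at orig (3,21); cuts so far [(3, 21)]; region rows[0,4) x cols[16,24) = 4x8
Unfold 1 (reflect across v@24): 2 holes -> [(3, 21), (3, 26)]
Unfold 2 (reflect across h@4): 4 holes -> [(3, 21), (3, 26), (4, 21), (4, 26)]
Unfold 3 (reflect across v@16): 8 holes -> [(3, 5), (3, 10), (3, 21), (3, 26), (4, 5), (4, 10), (4, 21), (4, 26)]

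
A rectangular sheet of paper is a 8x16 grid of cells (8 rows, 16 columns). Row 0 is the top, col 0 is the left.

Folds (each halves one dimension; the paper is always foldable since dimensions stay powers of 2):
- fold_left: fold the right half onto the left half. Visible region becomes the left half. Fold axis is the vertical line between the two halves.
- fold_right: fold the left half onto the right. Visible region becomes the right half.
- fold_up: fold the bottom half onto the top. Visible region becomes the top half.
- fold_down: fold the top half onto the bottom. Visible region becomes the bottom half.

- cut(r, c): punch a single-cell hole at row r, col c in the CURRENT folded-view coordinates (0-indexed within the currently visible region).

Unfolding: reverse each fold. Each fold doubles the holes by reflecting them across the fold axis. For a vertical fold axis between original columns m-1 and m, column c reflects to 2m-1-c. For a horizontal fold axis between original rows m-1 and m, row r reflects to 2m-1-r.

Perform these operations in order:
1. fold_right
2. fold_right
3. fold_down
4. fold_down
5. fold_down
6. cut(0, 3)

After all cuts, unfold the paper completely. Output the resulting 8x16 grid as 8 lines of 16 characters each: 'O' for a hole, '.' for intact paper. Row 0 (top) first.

Op 1 fold_right: fold axis v@8; visible region now rows[0,8) x cols[8,16) = 8x8
Op 2 fold_right: fold axis v@12; visible region now rows[0,8) x cols[12,16) = 8x4
Op 3 fold_down: fold axis h@4; visible region now rows[4,8) x cols[12,16) = 4x4
Op 4 fold_down: fold axis h@6; visible region now rows[6,8) x cols[12,16) = 2x4
Op 5 fold_down: fold axis h@7; visible region now rows[7,8) x cols[12,16) = 1x4
Op 6 cut(0, 3): punch at orig (7,15); cuts so far [(7, 15)]; region rows[7,8) x cols[12,16) = 1x4
Unfold 1 (reflect across h@7): 2 holes -> [(6, 15), (7, 15)]
Unfold 2 (reflect across h@6): 4 holes -> [(4, 15), (5, 15), (6, 15), (7, 15)]
Unfold 3 (reflect across h@4): 8 holes -> [(0, 15), (1, 15), (2, 15), (3, 15), (4, 15), (5, 15), (6, 15), (7, 15)]
Unfold 4 (reflect across v@12): 16 holes -> [(0, 8), (0, 15), (1, 8), (1, 15), (2, 8), (2, 15), (3, 8), (3, 15), (4, 8), (4, 15), (5, 8), (5, 15), (6, 8), (6, 15), (7, 8), (7, 15)]
Unfold 5 (reflect across v@8): 32 holes -> [(0, 0), (0, 7), (0, 8), (0, 15), (1, 0), (1, 7), (1, 8), (1, 15), (2, 0), (2, 7), (2, 8), (2, 15), (3, 0), (3, 7), (3, 8), (3, 15), (4, 0), (4, 7), (4, 8), (4, 15), (5, 0), (5, 7), (5, 8), (5, 15), (6, 0), (6, 7), (6, 8), (6, 15), (7, 0), (7, 7), (7, 8), (7, 15)]

Answer: O......OO......O
O......OO......O
O......OO......O
O......OO......O
O......OO......O
O......OO......O
O......OO......O
O......OO......O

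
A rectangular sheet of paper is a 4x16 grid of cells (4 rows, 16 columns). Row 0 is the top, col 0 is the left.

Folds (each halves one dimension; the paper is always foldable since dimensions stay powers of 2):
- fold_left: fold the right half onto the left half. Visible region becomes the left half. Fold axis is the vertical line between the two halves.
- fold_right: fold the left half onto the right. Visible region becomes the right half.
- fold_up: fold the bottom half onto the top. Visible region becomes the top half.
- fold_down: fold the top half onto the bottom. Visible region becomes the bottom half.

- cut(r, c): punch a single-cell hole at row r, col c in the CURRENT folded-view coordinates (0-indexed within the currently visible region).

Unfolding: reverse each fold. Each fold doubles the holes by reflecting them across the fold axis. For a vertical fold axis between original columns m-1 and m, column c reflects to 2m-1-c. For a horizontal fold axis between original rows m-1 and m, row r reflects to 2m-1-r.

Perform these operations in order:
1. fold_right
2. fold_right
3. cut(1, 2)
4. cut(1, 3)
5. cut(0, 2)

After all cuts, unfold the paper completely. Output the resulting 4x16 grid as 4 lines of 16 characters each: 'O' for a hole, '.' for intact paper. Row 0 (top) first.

Op 1 fold_right: fold axis v@8; visible region now rows[0,4) x cols[8,16) = 4x8
Op 2 fold_right: fold axis v@12; visible region now rows[0,4) x cols[12,16) = 4x4
Op 3 cut(1, 2): punch at orig (1,14); cuts so far [(1, 14)]; region rows[0,4) x cols[12,16) = 4x4
Op 4 cut(1, 3): punch at orig (1,15); cuts so far [(1, 14), (1, 15)]; region rows[0,4) x cols[12,16) = 4x4
Op 5 cut(0, 2): punch at orig (0,14); cuts so far [(0, 14), (1, 14), (1, 15)]; region rows[0,4) x cols[12,16) = 4x4
Unfold 1 (reflect across v@12): 6 holes -> [(0, 9), (0, 14), (1, 8), (1, 9), (1, 14), (1, 15)]
Unfold 2 (reflect across v@8): 12 holes -> [(0, 1), (0, 6), (0, 9), (0, 14), (1, 0), (1, 1), (1, 6), (1, 7), (1, 8), (1, 9), (1, 14), (1, 15)]

Answer: .O....O..O....O.
OO....OOOO....OO
................
................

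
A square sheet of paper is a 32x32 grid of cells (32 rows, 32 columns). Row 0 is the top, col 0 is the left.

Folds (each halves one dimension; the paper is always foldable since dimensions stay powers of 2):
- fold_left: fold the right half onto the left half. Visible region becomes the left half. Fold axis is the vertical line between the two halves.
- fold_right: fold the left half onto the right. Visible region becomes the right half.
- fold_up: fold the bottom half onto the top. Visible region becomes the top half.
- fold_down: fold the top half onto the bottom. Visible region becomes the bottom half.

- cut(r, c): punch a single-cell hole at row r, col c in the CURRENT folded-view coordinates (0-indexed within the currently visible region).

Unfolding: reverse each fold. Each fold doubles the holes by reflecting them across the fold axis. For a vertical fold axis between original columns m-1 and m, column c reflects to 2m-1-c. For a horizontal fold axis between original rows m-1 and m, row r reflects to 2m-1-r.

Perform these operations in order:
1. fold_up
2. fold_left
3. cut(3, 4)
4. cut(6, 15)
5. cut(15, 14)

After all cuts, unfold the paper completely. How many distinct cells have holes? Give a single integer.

Answer: 12

Derivation:
Op 1 fold_up: fold axis h@16; visible region now rows[0,16) x cols[0,32) = 16x32
Op 2 fold_left: fold axis v@16; visible region now rows[0,16) x cols[0,16) = 16x16
Op 3 cut(3, 4): punch at orig (3,4); cuts so far [(3, 4)]; region rows[0,16) x cols[0,16) = 16x16
Op 4 cut(6, 15): punch at orig (6,15); cuts so far [(3, 4), (6, 15)]; region rows[0,16) x cols[0,16) = 16x16
Op 5 cut(15, 14): punch at orig (15,14); cuts so far [(3, 4), (6, 15), (15, 14)]; region rows[0,16) x cols[0,16) = 16x16
Unfold 1 (reflect across v@16): 6 holes -> [(3, 4), (3, 27), (6, 15), (6, 16), (15, 14), (15, 17)]
Unfold 2 (reflect across h@16): 12 holes -> [(3, 4), (3, 27), (6, 15), (6, 16), (15, 14), (15, 17), (16, 14), (16, 17), (25, 15), (25, 16), (28, 4), (28, 27)]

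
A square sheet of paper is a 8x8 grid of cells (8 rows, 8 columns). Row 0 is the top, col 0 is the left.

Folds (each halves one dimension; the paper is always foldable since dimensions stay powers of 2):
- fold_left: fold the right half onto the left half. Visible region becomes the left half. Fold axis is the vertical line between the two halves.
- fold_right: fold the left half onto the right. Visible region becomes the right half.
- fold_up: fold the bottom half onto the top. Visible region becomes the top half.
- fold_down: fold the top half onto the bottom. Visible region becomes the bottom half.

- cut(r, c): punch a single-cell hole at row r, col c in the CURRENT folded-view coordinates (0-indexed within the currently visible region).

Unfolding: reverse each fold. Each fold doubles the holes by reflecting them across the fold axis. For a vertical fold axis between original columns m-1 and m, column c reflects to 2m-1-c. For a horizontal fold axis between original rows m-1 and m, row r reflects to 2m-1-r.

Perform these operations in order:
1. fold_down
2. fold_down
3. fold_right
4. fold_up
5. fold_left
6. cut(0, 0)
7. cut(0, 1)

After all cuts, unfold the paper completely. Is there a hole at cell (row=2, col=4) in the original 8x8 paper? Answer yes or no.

Op 1 fold_down: fold axis h@4; visible region now rows[4,8) x cols[0,8) = 4x8
Op 2 fold_down: fold axis h@6; visible region now rows[6,8) x cols[0,8) = 2x8
Op 3 fold_right: fold axis v@4; visible region now rows[6,8) x cols[4,8) = 2x4
Op 4 fold_up: fold axis h@7; visible region now rows[6,7) x cols[4,8) = 1x4
Op 5 fold_left: fold axis v@6; visible region now rows[6,7) x cols[4,6) = 1x2
Op 6 cut(0, 0): punch at orig (6,4); cuts so far [(6, 4)]; region rows[6,7) x cols[4,6) = 1x2
Op 7 cut(0, 1): punch at orig (6,5); cuts so far [(6, 4), (6, 5)]; region rows[6,7) x cols[4,6) = 1x2
Unfold 1 (reflect across v@6): 4 holes -> [(6, 4), (6, 5), (6, 6), (6, 7)]
Unfold 2 (reflect across h@7): 8 holes -> [(6, 4), (6, 5), (6, 6), (6, 7), (7, 4), (7, 5), (7, 6), (7, 7)]
Unfold 3 (reflect across v@4): 16 holes -> [(6, 0), (6, 1), (6, 2), (6, 3), (6, 4), (6, 5), (6, 6), (6, 7), (7, 0), (7, 1), (7, 2), (7, 3), (7, 4), (7, 5), (7, 6), (7, 7)]
Unfold 4 (reflect across h@6): 32 holes -> [(4, 0), (4, 1), (4, 2), (4, 3), (4, 4), (4, 5), (4, 6), (4, 7), (5, 0), (5, 1), (5, 2), (5, 3), (5, 4), (5, 5), (5, 6), (5, 7), (6, 0), (6, 1), (6, 2), (6, 3), (6, 4), (6, 5), (6, 6), (6, 7), (7, 0), (7, 1), (7, 2), (7, 3), (7, 4), (7, 5), (7, 6), (7, 7)]
Unfold 5 (reflect across h@4): 64 holes -> [(0, 0), (0, 1), (0, 2), (0, 3), (0, 4), (0, 5), (0, 6), (0, 7), (1, 0), (1, 1), (1, 2), (1, 3), (1, 4), (1, 5), (1, 6), (1, 7), (2, 0), (2, 1), (2, 2), (2, 3), (2, 4), (2, 5), (2, 6), (2, 7), (3, 0), (3, 1), (3, 2), (3, 3), (3, 4), (3, 5), (3, 6), (3, 7), (4, 0), (4, 1), (4, 2), (4, 3), (4, 4), (4, 5), (4, 6), (4, 7), (5, 0), (5, 1), (5, 2), (5, 3), (5, 4), (5, 5), (5, 6), (5, 7), (6, 0), (6, 1), (6, 2), (6, 3), (6, 4), (6, 5), (6, 6), (6, 7), (7, 0), (7, 1), (7, 2), (7, 3), (7, 4), (7, 5), (7, 6), (7, 7)]
Holes: [(0, 0), (0, 1), (0, 2), (0, 3), (0, 4), (0, 5), (0, 6), (0, 7), (1, 0), (1, 1), (1, 2), (1, 3), (1, 4), (1, 5), (1, 6), (1, 7), (2, 0), (2, 1), (2, 2), (2, 3), (2, 4), (2, 5), (2, 6), (2, 7), (3, 0), (3, 1), (3, 2), (3, 3), (3, 4), (3, 5), (3, 6), (3, 7), (4, 0), (4, 1), (4, 2), (4, 3), (4, 4), (4, 5), (4, 6), (4, 7), (5, 0), (5, 1), (5, 2), (5, 3), (5, 4), (5, 5), (5, 6), (5, 7), (6, 0), (6, 1), (6, 2), (6, 3), (6, 4), (6, 5), (6, 6), (6, 7), (7, 0), (7, 1), (7, 2), (7, 3), (7, 4), (7, 5), (7, 6), (7, 7)]

Answer: yes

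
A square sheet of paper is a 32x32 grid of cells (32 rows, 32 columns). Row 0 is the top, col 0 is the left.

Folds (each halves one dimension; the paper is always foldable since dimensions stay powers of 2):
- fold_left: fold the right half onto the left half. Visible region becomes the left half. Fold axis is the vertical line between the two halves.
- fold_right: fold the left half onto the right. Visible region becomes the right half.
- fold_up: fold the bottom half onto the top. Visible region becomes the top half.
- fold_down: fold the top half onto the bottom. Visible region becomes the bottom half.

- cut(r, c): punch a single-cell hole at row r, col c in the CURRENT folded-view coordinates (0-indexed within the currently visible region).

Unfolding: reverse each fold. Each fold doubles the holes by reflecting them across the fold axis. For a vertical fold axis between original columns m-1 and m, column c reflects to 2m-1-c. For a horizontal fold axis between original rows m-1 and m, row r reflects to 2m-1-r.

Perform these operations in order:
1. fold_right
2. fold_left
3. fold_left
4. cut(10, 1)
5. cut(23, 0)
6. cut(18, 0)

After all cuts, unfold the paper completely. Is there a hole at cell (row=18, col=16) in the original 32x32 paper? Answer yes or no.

Op 1 fold_right: fold axis v@16; visible region now rows[0,32) x cols[16,32) = 32x16
Op 2 fold_left: fold axis v@24; visible region now rows[0,32) x cols[16,24) = 32x8
Op 3 fold_left: fold axis v@20; visible region now rows[0,32) x cols[16,20) = 32x4
Op 4 cut(10, 1): punch at orig (10,17); cuts so far [(10, 17)]; region rows[0,32) x cols[16,20) = 32x4
Op 5 cut(23, 0): punch at orig (23,16); cuts so far [(10, 17), (23, 16)]; region rows[0,32) x cols[16,20) = 32x4
Op 6 cut(18, 0): punch at orig (18,16); cuts so far [(10, 17), (18, 16), (23, 16)]; region rows[0,32) x cols[16,20) = 32x4
Unfold 1 (reflect across v@20): 6 holes -> [(10, 17), (10, 22), (18, 16), (18, 23), (23, 16), (23, 23)]
Unfold 2 (reflect across v@24): 12 holes -> [(10, 17), (10, 22), (10, 25), (10, 30), (18, 16), (18, 23), (18, 24), (18, 31), (23, 16), (23, 23), (23, 24), (23, 31)]
Unfold 3 (reflect across v@16): 24 holes -> [(10, 1), (10, 6), (10, 9), (10, 14), (10, 17), (10, 22), (10, 25), (10, 30), (18, 0), (18, 7), (18, 8), (18, 15), (18, 16), (18, 23), (18, 24), (18, 31), (23, 0), (23, 7), (23, 8), (23, 15), (23, 16), (23, 23), (23, 24), (23, 31)]
Holes: [(10, 1), (10, 6), (10, 9), (10, 14), (10, 17), (10, 22), (10, 25), (10, 30), (18, 0), (18, 7), (18, 8), (18, 15), (18, 16), (18, 23), (18, 24), (18, 31), (23, 0), (23, 7), (23, 8), (23, 15), (23, 16), (23, 23), (23, 24), (23, 31)]

Answer: yes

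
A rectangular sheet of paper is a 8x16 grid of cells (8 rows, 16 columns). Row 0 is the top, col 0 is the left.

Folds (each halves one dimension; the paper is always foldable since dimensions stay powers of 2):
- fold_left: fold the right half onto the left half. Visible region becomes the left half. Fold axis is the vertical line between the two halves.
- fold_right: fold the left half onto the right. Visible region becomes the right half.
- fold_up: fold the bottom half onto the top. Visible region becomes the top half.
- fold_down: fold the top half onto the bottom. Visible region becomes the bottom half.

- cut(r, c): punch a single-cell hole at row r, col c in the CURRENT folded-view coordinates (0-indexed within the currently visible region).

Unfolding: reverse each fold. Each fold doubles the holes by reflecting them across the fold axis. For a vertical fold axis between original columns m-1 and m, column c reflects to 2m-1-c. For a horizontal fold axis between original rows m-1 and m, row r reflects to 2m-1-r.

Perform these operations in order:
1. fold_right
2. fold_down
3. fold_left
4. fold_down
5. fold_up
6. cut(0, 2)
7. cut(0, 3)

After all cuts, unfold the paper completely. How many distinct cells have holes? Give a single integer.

Op 1 fold_right: fold axis v@8; visible region now rows[0,8) x cols[8,16) = 8x8
Op 2 fold_down: fold axis h@4; visible region now rows[4,8) x cols[8,16) = 4x8
Op 3 fold_left: fold axis v@12; visible region now rows[4,8) x cols[8,12) = 4x4
Op 4 fold_down: fold axis h@6; visible region now rows[6,8) x cols[8,12) = 2x4
Op 5 fold_up: fold axis h@7; visible region now rows[6,7) x cols[8,12) = 1x4
Op 6 cut(0, 2): punch at orig (6,10); cuts so far [(6, 10)]; region rows[6,7) x cols[8,12) = 1x4
Op 7 cut(0, 3): punch at orig (6,11); cuts so far [(6, 10), (6, 11)]; region rows[6,7) x cols[8,12) = 1x4
Unfold 1 (reflect across h@7): 4 holes -> [(6, 10), (6, 11), (7, 10), (7, 11)]
Unfold 2 (reflect across h@6): 8 holes -> [(4, 10), (4, 11), (5, 10), (5, 11), (6, 10), (6, 11), (7, 10), (7, 11)]
Unfold 3 (reflect across v@12): 16 holes -> [(4, 10), (4, 11), (4, 12), (4, 13), (5, 10), (5, 11), (5, 12), (5, 13), (6, 10), (6, 11), (6, 12), (6, 13), (7, 10), (7, 11), (7, 12), (7, 13)]
Unfold 4 (reflect across h@4): 32 holes -> [(0, 10), (0, 11), (0, 12), (0, 13), (1, 10), (1, 11), (1, 12), (1, 13), (2, 10), (2, 11), (2, 12), (2, 13), (3, 10), (3, 11), (3, 12), (3, 13), (4, 10), (4, 11), (4, 12), (4, 13), (5, 10), (5, 11), (5, 12), (5, 13), (6, 10), (6, 11), (6, 12), (6, 13), (7, 10), (7, 11), (7, 12), (7, 13)]
Unfold 5 (reflect across v@8): 64 holes -> [(0, 2), (0, 3), (0, 4), (0, 5), (0, 10), (0, 11), (0, 12), (0, 13), (1, 2), (1, 3), (1, 4), (1, 5), (1, 10), (1, 11), (1, 12), (1, 13), (2, 2), (2, 3), (2, 4), (2, 5), (2, 10), (2, 11), (2, 12), (2, 13), (3, 2), (3, 3), (3, 4), (3, 5), (3, 10), (3, 11), (3, 12), (3, 13), (4, 2), (4, 3), (4, 4), (4, 5), (4, 10), (4, 11), (4, 12), (4, 13), (5, 2), (5, 3), (5, 4), (5, 5), (5, 10), (5, 11), (5, 12), (5, 13), (6, 2), (6, 3), (6, 4), (6, 5), (6, 10), (6, 11), (6, 12), (6, 13), (7, 2), (7, 3), (7, 4), (7, 5), (7, 10), (7, 11), (7, 12), (7, 13)]

Answer: 64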